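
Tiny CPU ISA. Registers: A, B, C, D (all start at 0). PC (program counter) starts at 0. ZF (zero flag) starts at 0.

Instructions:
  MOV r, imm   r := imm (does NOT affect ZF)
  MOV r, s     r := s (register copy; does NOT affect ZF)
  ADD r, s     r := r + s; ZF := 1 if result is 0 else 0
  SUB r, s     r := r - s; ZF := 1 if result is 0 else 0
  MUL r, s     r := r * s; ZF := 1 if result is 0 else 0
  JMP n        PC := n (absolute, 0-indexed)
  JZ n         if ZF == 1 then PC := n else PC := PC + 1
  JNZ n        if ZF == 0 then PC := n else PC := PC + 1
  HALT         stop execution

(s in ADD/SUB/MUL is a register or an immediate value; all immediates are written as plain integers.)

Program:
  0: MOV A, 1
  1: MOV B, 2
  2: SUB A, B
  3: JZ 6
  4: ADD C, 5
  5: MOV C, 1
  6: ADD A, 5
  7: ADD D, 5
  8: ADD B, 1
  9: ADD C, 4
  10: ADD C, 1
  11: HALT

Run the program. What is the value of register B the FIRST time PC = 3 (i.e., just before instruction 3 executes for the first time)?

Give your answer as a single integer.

Step 1: PC=0 exec 'MOV A, 1'. After: A=1 B=0 C=0 D=0 ZF=0 PC=1
Step 2: PC=1 exec 'MOV B, 2'. After: A=1 B=2 C=0 D=0 ZF=0 PC=2
Step 3: PC=2 exec 'SUB A, B'. After: A=-1 B=2 C=0 D=0 ZF=0 PC=3
First time PC=3: B=2

2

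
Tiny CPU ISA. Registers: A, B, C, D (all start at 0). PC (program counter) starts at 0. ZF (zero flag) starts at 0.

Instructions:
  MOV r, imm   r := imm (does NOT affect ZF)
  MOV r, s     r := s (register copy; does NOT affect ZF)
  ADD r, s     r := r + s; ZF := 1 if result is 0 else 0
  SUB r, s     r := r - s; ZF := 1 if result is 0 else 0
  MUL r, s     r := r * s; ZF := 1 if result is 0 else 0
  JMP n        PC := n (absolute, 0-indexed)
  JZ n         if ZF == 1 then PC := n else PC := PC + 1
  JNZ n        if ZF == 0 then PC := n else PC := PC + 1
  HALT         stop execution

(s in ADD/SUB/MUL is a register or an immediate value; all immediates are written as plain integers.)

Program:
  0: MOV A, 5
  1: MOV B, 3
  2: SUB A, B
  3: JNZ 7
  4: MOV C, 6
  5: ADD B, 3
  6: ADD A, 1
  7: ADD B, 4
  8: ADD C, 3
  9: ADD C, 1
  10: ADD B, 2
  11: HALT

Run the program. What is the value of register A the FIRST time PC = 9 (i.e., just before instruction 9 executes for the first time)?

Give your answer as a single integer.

Step 1: PC=0 exec 'MOV A, 5'. After: A=5 B=0 C=0 D=0 ZF=0 PC=1
Step 2: PC=1 exec 'MOV B, 3'. After: A=5 B=3 C=0 D=0 ZF=0 PC=2
Step 3: PC=2 exec 'SUB A, B'. After: A=2 B=3 C=0 D=0 ZF=0 PC=3
Step 4: PC=3 exec 'JNZ 7'. After: A=2 B=3 C=0 D=0 ZF=0 PC=7
Step 5: PC=7 exec 'ADD B, 4'. After: A=2 B=7 C=0 D=0 ZF=0 PC=8
Step 6: PC=8 exec 'ADD C, 3'. After: A=2 B=7 C=3 D=0 ZF=0 PC=9
First time PC=9: A=2

2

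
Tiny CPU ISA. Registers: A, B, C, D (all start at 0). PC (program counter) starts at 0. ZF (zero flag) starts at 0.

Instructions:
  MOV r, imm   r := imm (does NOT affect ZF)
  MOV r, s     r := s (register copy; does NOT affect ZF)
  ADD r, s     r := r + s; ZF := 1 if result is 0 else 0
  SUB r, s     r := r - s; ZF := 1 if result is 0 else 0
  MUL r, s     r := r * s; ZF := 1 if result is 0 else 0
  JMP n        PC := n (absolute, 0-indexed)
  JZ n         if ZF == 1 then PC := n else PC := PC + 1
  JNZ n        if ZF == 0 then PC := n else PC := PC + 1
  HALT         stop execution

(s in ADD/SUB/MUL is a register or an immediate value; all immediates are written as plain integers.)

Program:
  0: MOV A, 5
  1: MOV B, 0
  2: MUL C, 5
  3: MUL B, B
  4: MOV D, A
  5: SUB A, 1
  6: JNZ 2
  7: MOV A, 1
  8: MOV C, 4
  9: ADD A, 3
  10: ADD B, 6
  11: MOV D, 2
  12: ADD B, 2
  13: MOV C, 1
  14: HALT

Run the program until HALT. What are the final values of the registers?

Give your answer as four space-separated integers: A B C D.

Answer: 4 8 1 2

Derivation:
Step 1: PC=0 exec 'MOV A, 5'. After: A=5 B=0 C=0 D=0 ZF=0 PC=1
Step 2: PC=1 exec 'MOV B, 0'. After: A=5 B=0 C=0 D=0 ZF=0 PC=2
Step 3: PC=2 exec 'MUL C, 5'. After: A=5 B=0 C=0 D=0 ZF=1 PC=3
Step 4: PC=3 exec 'MUL B, B'. After: A=5 B=0 C=0 D=0 ZF=1 PC=4
Step 5: PC=4 exec 'MOV D, A'. After: A=5 B=0 C=0 D=5 ZF=1 PC=5
Step 6: PC=5 exec 'SUB A, 1'. After: A=4 B=0 C=0 D=5 ZF=0 PC=6
Step 7: PC=6 exec 'JNZ 2'. After: A=4 B=0 C=0 D=5 ZF=0 PC=2
Step 8: PC=2 exec 'MUL C, 5'. After: A=4 B=0 C=0 D=5 ZF=1 PC=3
Step 9: PC=3 exec 'MUL B, B'. After: A=4 B=0 C=0 D=5 ZF=1 PC=4
Step 10: PC=4 exec 'MOV D, A'. After: A=4 B=0 C=0 D=4 ZF=1 PC=5
Step 11: PC=5 exec 'SUB A, 1'. After: A=3 B=0 C=0 D=4 ZF=0 PC=6
Step 12: PC=6 exec 'JNZ 2'. After: A=3 B=0 C=0 D=4 ZF=0 PC=2
Step 13: PC=2 exec 'MUL C, 5'. After: A=3 B=0 C=0 D=4 ZF=1 PC=3
Step 14: PC=3 exec 'MUL B, B'. After: A=3 B=0 C=0 D=4 ZF=1 PC=4
Step 15: PC=4 exec 'MOV D, A'. After: A=3 B=0 C=0 D=3 ZF=1 PC=5
Step 16: PC=5 exec 'SUB A, 1'. After: A=2 B=0 C=0 D=3 ZF=0 PC=6
Step 17: PC=6 exec 'JNZ 2'. After: A=2 B=0 C=0 D=3 ZF=0 PC=2
Step 18: PC=2 exec 'MUL C, 5'. After: A=2 B=0 C=0 D=3 ZF=1 PC=3
Step 19: PC=3 exec 'MUL B, B'. After: A=2 B=0 C=0 D=3 ZF=1 PC=4
Step 20: PC=4 exec 'MOV D, A'. After: A=2 B=0 C=0 D=2 ZF=1 PC=5
Step 21: PC=5 exec 'SUB A, 1'. After: A=1 B=0 C=0 D=2 ZF=0 PC=6
Step 22: PC=6 exec 'JNZ 2'. After: A=1 B=0 C=0 D=2 ZF=0 PC=2
Step 23: PC=2 exec 'MUL C, 5'. After: A=1 B=0 C=0 D=2 ZF=1 PC=3
Step 24: PC=3 exec 'MUL B, B'. After: A=1 B=0 C=0 D=2 ZF=1 PC=4
Step 25: PC=4 exec 'MOV D, A'. After: A=1 B=0 C=0 D=1 ZF=1 PC=5
Step 26: PC=5 exec 'SUB A, 1'. After: A=0 B=0 C=0 D=1 ZF=1 PC=6
Step 27: PC=6 exec 'JNZ 2'. After: A=0 B=0 C=0 D=1 ZF=1 PC=7
Step 28: PC=7 exec 'MOV A, 1'. After: A=1 B=0 C=0 D=1 ZF=1 PC=8
Step 29: PC=8 exec 'MOV C, 4'. After: A=1 B=0 C=4 D=1 ZF=1 PC=9
Step 30: PC=9 exec 'ADD A, 3'. After: A=4 B=0 C=4 D=1 ZF=0 PC=10
Step 31: PC=10 exec 'ADD B, 6'. After: A=4 B=6 C=4 D=1 ZF=0 PC=11
Step 32: PC=11 exec 'MOV D, 2'. After: A=4 B=6 C=4 D=2 ZF=0 PC=12
Step 33: PC=12 exec 'ADD B, 2'. After: A=4 B=8 C=4 D=2 ZF=0 PC=13
Step 34: PC=13 exec 'MOV C, 1'. After: A=4 B=8 C=1 D=2 ZF=0 PC=14
Step 35: PC=14 exec 'HALT'. After: A=4 B=8 C=1 D=2 ZF=0 PC=14 HALTED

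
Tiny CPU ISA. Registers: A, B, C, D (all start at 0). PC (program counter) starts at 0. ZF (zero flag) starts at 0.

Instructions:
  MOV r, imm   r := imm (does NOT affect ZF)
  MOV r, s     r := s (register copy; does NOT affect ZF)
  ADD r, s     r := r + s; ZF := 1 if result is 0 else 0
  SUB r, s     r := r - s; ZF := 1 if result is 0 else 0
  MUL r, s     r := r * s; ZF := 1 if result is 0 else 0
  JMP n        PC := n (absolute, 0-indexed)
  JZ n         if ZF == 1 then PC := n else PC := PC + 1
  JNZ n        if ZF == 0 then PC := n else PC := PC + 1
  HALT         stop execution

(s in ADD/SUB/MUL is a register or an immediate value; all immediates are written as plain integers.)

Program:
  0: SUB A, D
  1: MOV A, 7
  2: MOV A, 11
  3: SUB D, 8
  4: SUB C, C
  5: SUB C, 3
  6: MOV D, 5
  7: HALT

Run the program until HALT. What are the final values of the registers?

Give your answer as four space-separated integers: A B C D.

Step 1: PC=0 exec 'SUB A, D'. After: A=0 B=0 C=0 D=0 ZF=1 PC=1
Step 2: PC=1 exec 'MOV A, 7'. After: A=7 B=0 C=0 D=0 ZF=1 PC=2
Step 3: PC=2 exec 'MOV A, 11'. After: A=11 B=0 C=0 D=0 ZF=1 PC=3
Step 4: PC=3 exec 'SUB D, 8'. After: A=11 B=0 C=0 D=-8 ZF=0 PC=4
Step 5: PC=4 exec 'SUB C, C'. After: A=11 B=0 C=0 D=-8 ZF=1 PC=5
Step 6: PC=5 exec 'SUB C, 3'. After: A=11 B=0 C=-3 D=-8 ZF=0 PC=6
Step 7: PC=6 exec 'MOV D, 5'. After: A=11 B=0 C=-3 D=5 ZF=0 PC=7
Step 8: PC=7 exec 'HALT'. After: A=11 B=0 C=-3 D=5 ZF=0 PC=7 HALTED

Answer: 11 0 -3 5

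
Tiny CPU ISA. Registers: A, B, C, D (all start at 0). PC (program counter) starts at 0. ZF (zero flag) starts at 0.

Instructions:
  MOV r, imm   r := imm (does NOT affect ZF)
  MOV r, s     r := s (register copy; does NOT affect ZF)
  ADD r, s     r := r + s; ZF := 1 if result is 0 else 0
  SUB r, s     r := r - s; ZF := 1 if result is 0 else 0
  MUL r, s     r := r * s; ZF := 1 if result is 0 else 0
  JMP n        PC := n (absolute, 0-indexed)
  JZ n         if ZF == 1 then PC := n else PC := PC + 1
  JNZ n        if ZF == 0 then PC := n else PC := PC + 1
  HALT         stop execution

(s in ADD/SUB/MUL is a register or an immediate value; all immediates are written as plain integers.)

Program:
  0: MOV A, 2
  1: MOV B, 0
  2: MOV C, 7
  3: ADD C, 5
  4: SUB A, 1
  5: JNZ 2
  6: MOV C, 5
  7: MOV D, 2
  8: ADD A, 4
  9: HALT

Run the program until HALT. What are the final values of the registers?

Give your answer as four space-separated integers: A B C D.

Answer: 4 0 5 2

Derivation:
Step 1: PC=0 exec 'MOV A, 2'. After: A=2 B=0 C=0 D=0 ZF=0 PC=1
Step 2: PC=1 exec 'MOV B, 0'. After: A=2 B=0 C=0 D=0 ZF=0 PC=2
Step 3: PC=2 exec 'MOV C, 7'. After: A=2 B=0 C=7 D=0 ZF=0 PC=3
Step 4: PC=3 exec 'ADD C, 5'. After: A=2 B=0 C=12 D=0 ZF=0 PC=4
Step 5: PC=4 exec 'SUB A, 1'. After: A=1 B=0 C=12 D=0 ZF=0 PC=5
Step 6: PC=5 exec 'JNZ 2'. After: A=1 B=0 C=12 D=0 ZF=0 PC=2
Step 7: PC=2 exec 'MOV C, 7'. After: A=1 B=0 C=7 D=0 ZF=0 PC=3
Step 8: PC=3 exec 'ADD C, 5'. After: A=1 B=0 C=12 D=0 ZF=0 PC=4
Step 9: PC=4 exec 'SUB A, 1'. After: A=0 B=0 C=12 D=0 ZF=1 PC=5
Step 10: PC=5 exec 'JNZ 2'. After: A=0 B=0 C=12 D=0 ZF=1 PC=6
Step 11: PC=6 exec 'MOV C, 5'. After: A=0 B=0 C=5 D=0 ZF=1 PC=7
Step 12: PC=7 exec 'MOV D, 2'. After: A=0 B=0 C=5 D=2 ZF=1 PC=8
Step 13: PC=8 exec 'ADD A, 4'. After: A=4 B=0 C=5 D=2 ZF=0 PC=9
Step 14: PC=9 exec 'HALT'. After: A=4 B=0 C=5 D=2 ZF=0 PC=9 HALTED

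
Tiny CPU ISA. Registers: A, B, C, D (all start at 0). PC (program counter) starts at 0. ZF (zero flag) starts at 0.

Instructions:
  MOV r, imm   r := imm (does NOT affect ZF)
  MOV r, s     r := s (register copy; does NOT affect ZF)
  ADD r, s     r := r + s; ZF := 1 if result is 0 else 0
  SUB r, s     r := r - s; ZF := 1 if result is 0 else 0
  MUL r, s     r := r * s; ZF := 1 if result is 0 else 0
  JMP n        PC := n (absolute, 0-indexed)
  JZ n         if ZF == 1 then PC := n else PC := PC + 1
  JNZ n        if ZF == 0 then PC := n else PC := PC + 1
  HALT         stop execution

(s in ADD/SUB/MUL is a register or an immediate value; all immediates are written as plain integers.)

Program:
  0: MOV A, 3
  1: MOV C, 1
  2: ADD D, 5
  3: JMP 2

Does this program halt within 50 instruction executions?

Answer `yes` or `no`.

Step 1: PC=0 exec 'MOV A, 3'. After: A=3 B=0 C=0 D=0 ZF=0 PC=1
Step 2: PC=1 exec 'MOV C, 1'. After: A=3 B=0 C=1 D=0 ZF=0 PC=2
Step 3: PC=2 exec 'ADD D, 5'. After: A=3 B=0 C=1 D=5 ZF=0 PC=3
Step 4: PC=3 exec 'JMP 2'. After: A=3 B=0 C=1 D=5 ZF=0 PC=2
Step 5: PC=2 exec 'ADD D, 5'. After: A=3 B=0 C=1 D=10 ZF=0 PC=3
Step 6: PC=3 exec 'JMP 2'. After: A=3 B=0 C=1 D=10 ZF=0 PC=2
Step 7: PC=2 exec 'ADD D, 5'. After: A=3 B=0 C=1 D=15 ZF=0 PC=3
Step 8: PC=3 exec 'JMP 2'. After: A=3 B=0 C=1 D=15 ZF=0 PC=2
Step 9: PC=2 exec 'ADD D, 5'. After: A=3 B=0 C=1 D=20 ZF=0 PC=3
Step 10: PC=3 exec 'JMP 2'. After: A=3 B=0 C=1 D=20 ZF=0 PC=2
Step 11: PC=2 exec 'ADD D, 5'. After: A=3 B=0 C=1 D=25 ZF=0 PC=3
Step 12: PC=3 exec 'JMP 2'. After: A=3 B=0 C=1 D=25 ZF=0 PC=2
Step 13: PC=2 exec 'ADD D, 5'. After: A=3 B=0 C=1 D=30 ZF=0 PC=3
Step 14: PC=3 exec 'JMP 2'. After: A=3 B=0 C=1 D=30 ZF=0 PC=2
Step 15: PC=2 exec 'ADD D, 5'. After: A=3 B=0 C=1 D=35 ZF=0 PC=3
After 50 steps: not halted. PC revisits the same instructions with no path to HALT; will never halt.

Answer: no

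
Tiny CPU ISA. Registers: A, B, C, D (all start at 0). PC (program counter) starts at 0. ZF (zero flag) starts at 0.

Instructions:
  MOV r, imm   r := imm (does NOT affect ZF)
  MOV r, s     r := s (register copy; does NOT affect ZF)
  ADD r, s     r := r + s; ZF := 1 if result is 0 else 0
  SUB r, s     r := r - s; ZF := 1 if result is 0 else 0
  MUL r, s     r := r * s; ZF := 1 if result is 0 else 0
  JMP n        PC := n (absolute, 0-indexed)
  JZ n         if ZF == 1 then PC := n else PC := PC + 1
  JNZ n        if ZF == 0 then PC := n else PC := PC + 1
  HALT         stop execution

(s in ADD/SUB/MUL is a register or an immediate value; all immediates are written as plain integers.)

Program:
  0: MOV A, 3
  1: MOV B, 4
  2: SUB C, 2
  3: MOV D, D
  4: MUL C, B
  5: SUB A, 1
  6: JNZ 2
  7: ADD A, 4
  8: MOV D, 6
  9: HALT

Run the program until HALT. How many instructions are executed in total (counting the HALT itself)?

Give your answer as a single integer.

Step 1: PC=0 exec 'MOV A, 3'. After: A=3 B=0 C=0 D=0 ZF=0 PC=1
Step 2: PC=1 exec 'MOV B, 4'. After: A=3 B=4 C=0 D=0 ZF=0 PC=2
Step 3: PC=2 exec 'SUB C, 2'. After: A=3 B=4 C=-2 D=0 ZF=0 PC=3
Step 4: PC=3 exec 'MOV D, D'. After: A=3 B=4 C=-2 D=0 ZF=0 PC=4
Step 5: PC=4 exec 'MUL C, B'. After: A=3 B=4 C=-8 D=0 ZF=0 PC=5
Step 6: PC=5 exec 'SUB A, 1'. After: A=2 B=4 C=-8 D=0 ZF=0 PC=6
Step 7: PC=6 exec 'JNZ 2'. After: A=2 B=4 C=-8 D=0 ZF=0 PC=2
Step 8: PC=2 exec 'SUB C, 2'. After: A=2 B=4 C=-10 D=0 ZF=0 PC=3
Step 9: PC=3 exec 'MOV D, D'. After: A=2 B=4 C=-10 D=0 ZF=0 PC=4
Step 10: PC=4 exec 'MUL C, B'. After: A=2 B=4 C=-40 D=0 ZF=0 PC=5
Step 11: PC=5 exec 'SUB A, 1'. After: A=1 B=4 C=-40 D=0 ZF=0 PC=6
Step 12: PC=6 exec 'JNZ 2'. After: A=1 B=4 C=-40 D=0 ZF=0 PC=2
Step 13: PC=2 exec 'SUB C, 2'. After: A=1 B=4 C=-42 D=0 ZF=0 PC=3
Step 14: PC=3 exec 'MOV D, D'. After: A=1 B=4 C=-42 D=0 ZF=0 PC=4
Step 15: PC=4 exec 'MUL C, B'. After: A=1 B=4 C=-168 D=0 ZF=0 PC=5
Step 16: PC=5 exec 'SUB A, 1'. After: A=0 B=4 C=-168 D=0 ZF=1 PC=6
Step 17: PC=6 exec 'JNZ 2'. After: A=0 B=4 C=-168 D=0 ZF=1 PC=7
Step 18: PC=7 exec 'ADD A, 4'. After: A=4 B=4 C=-168 D=0 ZF=0 PC=8
Step 19: PC=8 exec 'MOV D, 6'. After: A=4 B=4 C=-168 D=6 ZF=0 PC=9
Step 20: PC=9 exec 'HALT'. After: A=4 B=4 C=-168 D=6 ZF=0 PC=9 HALTED
Total instructions executed: 20

Answer: 20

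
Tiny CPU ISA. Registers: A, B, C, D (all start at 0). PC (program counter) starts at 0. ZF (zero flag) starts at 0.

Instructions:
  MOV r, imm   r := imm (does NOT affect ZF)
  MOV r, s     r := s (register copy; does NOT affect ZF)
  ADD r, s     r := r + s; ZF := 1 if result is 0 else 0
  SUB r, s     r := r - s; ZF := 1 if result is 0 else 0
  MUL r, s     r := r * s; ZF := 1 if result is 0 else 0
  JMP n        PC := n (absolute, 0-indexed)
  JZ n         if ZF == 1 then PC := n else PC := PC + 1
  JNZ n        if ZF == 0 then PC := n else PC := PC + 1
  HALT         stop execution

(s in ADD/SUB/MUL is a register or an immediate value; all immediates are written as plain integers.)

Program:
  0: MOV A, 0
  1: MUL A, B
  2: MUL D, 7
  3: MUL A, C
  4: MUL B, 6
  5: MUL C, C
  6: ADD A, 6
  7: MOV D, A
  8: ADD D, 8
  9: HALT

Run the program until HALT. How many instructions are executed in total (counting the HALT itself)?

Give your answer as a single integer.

Step 1: PC=0 exec 'MOV A, 0'. After: A=0 B=0 C=0 D=0 ZF=0 PC=1
Step 2: PC=1 exec 'MUL A, B'. After: A=0 B=0 C=0 D=0 ZF=1 PC=2
Step 3: PC=2 exec 'MUL D, 7'. After: A=0 B=0 C=0 D=0 ZF=1 PC=3
Step 4: PC=3 exec 'MUL A, C'. After: A=0 B=0 C=0 D=0 ZF=1 PC=4
Step 5: PC=4 exec 'MUL B, 6'. After: A=0 B=0 C=0 D=0 ZF=1 PC=5
Step 6: PC=5 exec 'MUL C, C'. After: A=0 B=0 C=0 D=0 ZF=1 PC=6
Step 7: PC=6 exec 'ADD A, 6'. After: A=6 B=0 C=0 D=0 ZF=0 PC=7
Step 8: PC=7 exec 'MOV D, A'. After: A=6 B=0 C=0 D=6 ZF=0 PC=8
Step 9: PC=8 exec 'ADD D, 8'. After: A=6 B=0 C=0 D=14 ZF=0 PC=9
Step 10: PC=9 exec 'HALT'. After: A=6 B=0 C=0 D=14 ZF=0 PC=9 HALTED
Total instructions executed: 10

Answer: 10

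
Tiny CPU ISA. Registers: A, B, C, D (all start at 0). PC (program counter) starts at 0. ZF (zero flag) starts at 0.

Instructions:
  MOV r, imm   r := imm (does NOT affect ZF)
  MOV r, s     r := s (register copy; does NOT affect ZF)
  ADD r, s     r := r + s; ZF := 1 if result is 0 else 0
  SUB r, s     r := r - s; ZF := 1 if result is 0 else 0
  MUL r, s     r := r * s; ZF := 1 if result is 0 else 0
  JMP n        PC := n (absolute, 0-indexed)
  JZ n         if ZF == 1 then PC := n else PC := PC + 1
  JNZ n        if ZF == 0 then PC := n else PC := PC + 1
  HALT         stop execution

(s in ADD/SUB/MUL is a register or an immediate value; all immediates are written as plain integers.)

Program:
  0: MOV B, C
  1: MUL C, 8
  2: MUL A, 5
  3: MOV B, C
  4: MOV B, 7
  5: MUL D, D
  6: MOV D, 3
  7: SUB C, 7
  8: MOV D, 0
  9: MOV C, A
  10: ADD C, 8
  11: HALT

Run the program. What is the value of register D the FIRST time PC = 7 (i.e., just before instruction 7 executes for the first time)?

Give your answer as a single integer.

Step 1: PC=0 exec 'MOV B, C'. After: A=0 B=0 C=0 D=0 ZF=0 PC=1
Step 2: PC=1 exec 'MUL C, 8'. After: A=0 B=0 C=0 D=0 ZF=1 PC=2
Step 3: PC=2 exec 'MUL A, 5'. After: A=0 B=0 C=0 D=0 ZF=1 PC=3
Step 4: PC=3 exec 'MOV B, C'. After: A=0 B=0 C=0 D=0 ZF=1 PC=4
Step 5: PC=4 exec 'MOV B, 7'. After: A=0 B=7 C=0 D=0 ZF=1 PC=5
Step 6: PC=5 exec 'MUL D, D'. After: A=0 B=7 C=0 D=0 ZF=1 PC=6
Step 7: PC=6 exec 'MOV D, 3'. After: A=0 B=7 C=0 D=3 ZF=1 PC=7
First time PC=7: D=3

3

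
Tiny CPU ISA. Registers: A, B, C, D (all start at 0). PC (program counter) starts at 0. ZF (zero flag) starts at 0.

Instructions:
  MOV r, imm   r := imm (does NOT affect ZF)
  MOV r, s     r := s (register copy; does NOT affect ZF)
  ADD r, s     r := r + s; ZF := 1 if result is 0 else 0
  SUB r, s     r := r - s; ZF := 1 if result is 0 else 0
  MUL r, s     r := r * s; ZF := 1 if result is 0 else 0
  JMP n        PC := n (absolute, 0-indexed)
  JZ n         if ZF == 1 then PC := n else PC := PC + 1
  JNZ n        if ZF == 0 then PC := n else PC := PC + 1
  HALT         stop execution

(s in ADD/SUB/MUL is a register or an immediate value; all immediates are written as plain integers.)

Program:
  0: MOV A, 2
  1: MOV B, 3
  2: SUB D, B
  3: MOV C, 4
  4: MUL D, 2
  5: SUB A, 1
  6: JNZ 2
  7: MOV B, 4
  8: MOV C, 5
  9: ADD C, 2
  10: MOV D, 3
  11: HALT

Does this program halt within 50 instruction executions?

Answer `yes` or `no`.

Answer: yes

Derivation:
Step 1: PC=0 exec 'MOV A, 2'. After: A=2 B=0 C=0 D=0 ZF=0 PC=1
Step 2: PC=1 exec 'MOV B, 3'. After: A=2 B=3 C=0 D=0 ZF=0 PC=2
Step 3: PC=2 exec 'SUB D, B'. After: A=2 B=3 C=0 D=-3 ZF=0 PC=3
Step 4: PC=3 exec 'MOV C, 4'. After: A=2 B=3 C=4 D=-3 ZF=0 PC=4
Step 5: PC=4 exec 'MUL D, 2'. After: A=2 B=3 C=4 D=-6 ZF=0 PC=5
Step 6: PC=5 exec 'SUB A, 1'. After: A=1 B=3 C=4 D=-6 ZF=0 PC=6
Step 7: PC=6 exec 'JNZ 2'. After: A=1 B=3 C=4 D=-6 ZF=0 PC=2
Step 8: PC=2 exec 'SUB D, B'. After: A=1 B=3 C=4 D=-9 ZF=0 PC=3
Step 9: PC=3 exec 'MOV C, 4'. After: A=1 B=3 C=4 D=-9 ZF=0 PC=4
Step 10: PC=4 exec 'MUL D, 2'. After: A=1 B=3 C=4 D=-18 ZF=0 PC=5
Step 11: PC=5 exec 'SUB A, 1'. After: A=0 B=3 C=4 D=-18 ZF=1 PC=6
Step 12: PC=6 exec 'JNZ 2'. After: A=0 B=3 C=4 D=-18 ZF=1 PC=7
Step 13: PC=7 exec 'MOV B, 4'. After: A=0 B=4 C=4 D=-18 ZF=1 PC=8
Step 14: PC=8 exec 'MOV C, 5'. After: A=0 B=4 C=5 D=-18 ZF=1 PC=9
Step 15: PC=9 exec 'ADD C, 2'. After: A=0 B=4 C=7 D=-18 ZF=0 PC=10
Step 16: PC=10 exec 'MOV D, 3'. After: A=0 B=4 C=7 D=3 ZF=0 PC=11
Step 17: PC=11 exec 'HALT'. After: A=0 B=4 C=7 D=3 ZF=0 PC=11 HALTED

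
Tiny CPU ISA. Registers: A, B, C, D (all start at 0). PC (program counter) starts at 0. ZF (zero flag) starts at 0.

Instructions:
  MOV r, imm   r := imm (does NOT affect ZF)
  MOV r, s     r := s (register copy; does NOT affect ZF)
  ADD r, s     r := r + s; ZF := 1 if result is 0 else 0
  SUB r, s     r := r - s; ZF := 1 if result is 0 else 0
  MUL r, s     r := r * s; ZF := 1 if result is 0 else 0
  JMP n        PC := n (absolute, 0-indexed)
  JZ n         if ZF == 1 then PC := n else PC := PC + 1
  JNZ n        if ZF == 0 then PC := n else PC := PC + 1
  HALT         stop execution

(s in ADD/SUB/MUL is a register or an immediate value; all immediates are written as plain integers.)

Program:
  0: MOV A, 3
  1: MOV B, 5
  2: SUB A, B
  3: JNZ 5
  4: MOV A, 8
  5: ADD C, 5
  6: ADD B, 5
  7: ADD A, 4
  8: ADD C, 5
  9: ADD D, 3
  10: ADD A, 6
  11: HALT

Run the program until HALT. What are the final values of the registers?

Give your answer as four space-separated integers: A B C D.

Step 1: PC=0 exec 'MOV A, 3'. After: A=3 B=0 C=0 D=0 ZF=0 PC=1
Step 2: PC=1 exec 'MOV B, 5'. After: A=3 B=5 C=0 D=0 ZF=0 PC=2
Step 3: PC=2 exec 'SUB A, B'. After: A=-2 B=5 C=0 D=0 ZF=0 PC=3
Step 4: PC=3 exec 'JNZ 5'. After: A=-2 B=5 C=0 D=0 ZF=0 PC=5
Step 5: PC=5 exec 'ADD C, 5'. After: A=-2 B=5 C=5 D=0 ZF=0 PC=6
Step 6: PC=6 exec 'ADD B, 5'. After: A=-2 B=10 C=5 D=0 ZF=0 PC=7
Step 7: PC=7 exec 'ADD A, 4'. After: A=2 B=10 C=5 D=0 ZF=0 PC=8
Step 8: PC=8 exec 'ADD C, 5'. After: A=2 B=10 C=10 D=0 ZF=0 PC=9
Step 9: PC=9 exec 'ADD D, 3'. After: A=2 B=10 C=10 D=3 ZF=0 PC=10
Step 10: PC=10 exec 'ADD A, 6'. After: A=8 B=10 C=10 D=3 ZF=0 PC=11
Step 11: PC=11 exec 'HALT'. After: A=8 B=10 C=10 D=3 ZF=0 PC=11 HALTED

Answer: 8 10 10 3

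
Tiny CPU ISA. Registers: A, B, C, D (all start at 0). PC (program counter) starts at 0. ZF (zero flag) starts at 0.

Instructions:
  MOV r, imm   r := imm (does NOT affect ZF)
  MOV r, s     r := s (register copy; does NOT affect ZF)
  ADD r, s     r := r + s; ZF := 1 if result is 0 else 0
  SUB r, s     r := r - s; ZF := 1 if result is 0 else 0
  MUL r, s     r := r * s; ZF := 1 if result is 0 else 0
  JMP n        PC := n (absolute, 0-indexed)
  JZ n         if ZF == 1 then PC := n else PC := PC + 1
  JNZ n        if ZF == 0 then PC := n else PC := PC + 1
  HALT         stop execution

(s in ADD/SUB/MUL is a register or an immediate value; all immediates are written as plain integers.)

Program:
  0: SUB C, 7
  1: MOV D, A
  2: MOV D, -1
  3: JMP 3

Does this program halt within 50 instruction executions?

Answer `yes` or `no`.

Answer: no

Derivation:
Step 1: PC=0 exec 'SUB C, 7'. After: A=0 B=0 C=-7 D=0 ZF=0 PC=1
Step 2: PC=1 exec 'MOV D, A'. After: A=0 B=0 C=-7 D=0 ZF=0 PC=2
Step 3: PC=2 exec 'MOV D, -1'. After: A=0 B=0 C=-7 D=-1 ZF=0 PC=3
Step 4: PC=3 exec 'JMP 3'. After: A=0 B=0 C=-7 D=-1 ZF=0 PC=3
State after step 4 equals state after step 3: the program is in a cycle of length 1 and will never halt.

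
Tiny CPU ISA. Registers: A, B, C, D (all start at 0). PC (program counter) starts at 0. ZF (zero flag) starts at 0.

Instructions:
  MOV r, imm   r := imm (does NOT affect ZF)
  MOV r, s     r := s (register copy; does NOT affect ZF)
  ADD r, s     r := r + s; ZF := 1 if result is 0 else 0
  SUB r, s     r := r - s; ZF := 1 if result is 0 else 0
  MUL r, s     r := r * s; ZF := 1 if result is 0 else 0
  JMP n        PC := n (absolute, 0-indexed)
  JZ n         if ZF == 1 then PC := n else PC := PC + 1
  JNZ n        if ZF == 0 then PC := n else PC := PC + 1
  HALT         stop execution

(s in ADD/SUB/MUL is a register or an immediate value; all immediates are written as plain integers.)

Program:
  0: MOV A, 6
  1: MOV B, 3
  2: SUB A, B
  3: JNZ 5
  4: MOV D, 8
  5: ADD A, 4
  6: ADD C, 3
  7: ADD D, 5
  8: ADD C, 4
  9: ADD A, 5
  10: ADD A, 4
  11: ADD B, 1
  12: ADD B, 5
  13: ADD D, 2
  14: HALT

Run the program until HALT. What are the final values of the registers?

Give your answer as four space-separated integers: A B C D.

Answer: 16 9 7 7

Derivation:
Step 1: PC=0 exec 'MOV A, 6'. After: A=6 B=0 C=0 D=0 ZF=0 PC=1
Step 2: PC=1 exec 'MOV B, 3'. After: A=6 B=3 C=0 D=0 ZF=0 PC=2
Step 3: PC=2 exec 'SUB A, B'. After: A=3 B=3 C=0 D=0 ZF=0 PC=3
Step 4: PC=3 exec 'JNZ 5'. After: A=3 B=3 C=0 D=0 ZF=0 PC=5
Step 5: PC=5 exec 'ADD A, 4'. After: A=7 B=3 C=0 D=0 ZF=0 PC=6
Step 6: PC=6 exec 'ADD C, 3'. After: A=7 B=3 C=3 D=0 ZF=0 PC=7
Step 7: PC=7 exec 'ADD D, 5'. After: A=7 B=3 C=3 D=5 ZF=0 PC=8
Step 8: PC=8 exec 'ADD C, 4'. After: A=7 B=3 C=7 D=5 ZF=0 PC=9
Step 9: PC=9 exec 'ADD A, 5'. After: A=12 B=3 C=7 D=5 ZF=0 PC=10
Step 10: PC=10 exec 'ADD A, 4'. After: A=16 B=3 C=7 D=5 ZF=0 PC=11
Step 11: PC=11 exec 'ADD B, 1'. After: A=16 B=4 C=7 D=5 ZF=0 PC=12
Step 12: PC=12 exec 'ADD B, 5'. After: A=16 B=9 C=7 D=5 ZF=0 PC=13
Step 13: PC=13 exec 'ADD D, 2'. After: A=16 B=9 C=7 D=7 ZF=0 PC=14
Step 14: PC=14 exec 'HALT'. After: A=16 B=9 C=7 D=7 ZF=0 PC=14 HALTED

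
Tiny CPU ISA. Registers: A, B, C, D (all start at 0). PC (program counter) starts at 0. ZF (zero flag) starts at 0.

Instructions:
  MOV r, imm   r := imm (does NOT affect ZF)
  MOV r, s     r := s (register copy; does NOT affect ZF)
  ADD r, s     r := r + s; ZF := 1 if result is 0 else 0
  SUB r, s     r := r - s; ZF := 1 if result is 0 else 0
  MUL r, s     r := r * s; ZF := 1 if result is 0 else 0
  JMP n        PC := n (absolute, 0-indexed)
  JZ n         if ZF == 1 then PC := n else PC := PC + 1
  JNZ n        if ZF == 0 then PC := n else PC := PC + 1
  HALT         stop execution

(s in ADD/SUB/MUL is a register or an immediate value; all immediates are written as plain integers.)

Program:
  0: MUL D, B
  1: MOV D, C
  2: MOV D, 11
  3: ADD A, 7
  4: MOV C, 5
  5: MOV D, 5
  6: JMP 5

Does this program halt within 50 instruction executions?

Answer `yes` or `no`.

Step 1: PC=0 exec 'MUL D, B'. After: A=0 B=0 C=0 D=0 ZF=1 PC=1
Step 2: PC=1 exec 'MOV D, C'. After: A=0 B=0 C=0 D=0 ZF=1 PC=2
Step 3: PC=2 exec 'MOV D, 11'. After: A=0 B=0 C=0 D=11 ZF=1 PC=3
Step 4: PC=3 exec 'ADD A, 7'. After: A=7 B=0 C=0 D=11 ZF=0 PC=4
Step 5: PC=4 exec 'MOV C, 5'. After: A=7 B=0 C=5 D=11 ZF=0 PC=5
Step 6: PC=5 exec 'MOV D, 5'. After: A=7 B=0 C=5 D=5 ZF=0 PC=6
Step 7: PC=6 exec 'JMP 5'. After: A=7 B=0 C=5 D=5 ZF=0 PC=5
Step 8: PC=5 exec 'MOV D, 5'. After: A=7 B=0 C=5 D=5 ZF=0 PC=6
State after step 8 equals state after step 6: the program is in a cycle of length 2 and will never halt.

Answer: no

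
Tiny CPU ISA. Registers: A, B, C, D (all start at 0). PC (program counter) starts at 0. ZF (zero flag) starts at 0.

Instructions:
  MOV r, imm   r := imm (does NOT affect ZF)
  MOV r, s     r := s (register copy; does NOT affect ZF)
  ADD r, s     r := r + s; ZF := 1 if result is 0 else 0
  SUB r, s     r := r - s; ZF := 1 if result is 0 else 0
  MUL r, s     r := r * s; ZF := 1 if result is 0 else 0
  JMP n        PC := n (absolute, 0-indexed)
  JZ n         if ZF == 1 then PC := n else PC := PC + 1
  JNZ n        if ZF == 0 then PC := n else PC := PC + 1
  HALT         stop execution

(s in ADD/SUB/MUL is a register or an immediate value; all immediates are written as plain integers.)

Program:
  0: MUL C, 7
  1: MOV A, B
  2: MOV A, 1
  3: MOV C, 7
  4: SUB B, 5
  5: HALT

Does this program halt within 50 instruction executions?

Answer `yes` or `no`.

Answer: yes

Derivation:
Step 1: PC=0 exec 'MUL C, 7'. After: A=0 B=0 C=0 D=0 ZF=1 PC=1
Step 2: PC=1 exec 'MOV A, B'. After: A=0 B=0 C=0 D=0 ZF=1 PC=2
Step 3: PC=2 exec 'MOV A, 1'. After: A=1 B=0 C=0 D=0 ZF=1 PC=3
Step 4: PC=3 exec 'MOV C, 7'. After: A=1 B=0 C=7 D=0 ZF=1 PC=4
Step 5: PC=4 exec 'SUB B, 5'. After: A=1 B=-5 C=7 D=0 ZF=0 PC=5
Step 6: PC=5 exec 'HALT'. After: A=1 B=-5 C=7 D=0 ZF=0 PC=5 HALTED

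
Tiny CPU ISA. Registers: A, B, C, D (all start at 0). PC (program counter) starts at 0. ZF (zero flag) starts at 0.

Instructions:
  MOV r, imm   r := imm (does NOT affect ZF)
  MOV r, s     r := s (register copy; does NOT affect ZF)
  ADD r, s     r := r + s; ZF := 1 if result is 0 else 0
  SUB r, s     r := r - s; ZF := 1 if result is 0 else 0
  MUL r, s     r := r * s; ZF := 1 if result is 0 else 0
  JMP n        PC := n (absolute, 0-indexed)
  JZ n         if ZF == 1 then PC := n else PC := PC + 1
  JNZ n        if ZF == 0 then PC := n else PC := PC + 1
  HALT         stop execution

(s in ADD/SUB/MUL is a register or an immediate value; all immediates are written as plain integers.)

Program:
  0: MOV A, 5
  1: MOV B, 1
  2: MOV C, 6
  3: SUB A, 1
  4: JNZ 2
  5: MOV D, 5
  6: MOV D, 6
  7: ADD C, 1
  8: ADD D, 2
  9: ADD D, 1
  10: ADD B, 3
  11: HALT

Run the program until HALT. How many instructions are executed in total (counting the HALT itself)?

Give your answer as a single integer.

Answer: 24

Derivation:
Step 1: PC=0 exec 'MOV A, 5'. After: A=5 B=0 C=0 D=0 ZF=0 PC=1
Step 2: PC=1 exec 'MOV B, 1'. After: A=5 B=1 C=0 D=0 ZF=0 PC=2
Step 3: PC=2 exec 'MOV C, 6'. After: A=5 B=1 C=6 D=0 ZF=0 PC=3
Step 4: PC=3 exec 'SUB A, 1'. After: A=4 B=1 C=6 D=0 ZF=0 PC=4
Step 5: PC=4 exec 'JNZ 2'. After: A=4 B=1 C=6 D=0 ZF=0 PC=2
Step 6: PC=2 exec 'MOV C, 6'. After: A=4 B=1 C=6 D=0 ZF=0 PC=3
Step 7: PC=3 exec 'SUB A, 1'. After: A=3 B=1 C=6 D=0 ZF=0 PC=4
Step 8: PC=4 exec 'JNZ 2'. After: A=3 B=1 C=6 D=0 ZF=0 PC=2
Step 9: PC=2 exec 'MOV C, 6'. After: A=3 B=1 C=6 D=0 ZF=0 PC=3
Step 10: PC=3 exec 'SUB A, 1'. After: A=2 B=1 C=6 D=0 ZF=0 PC=4
Step 11: PC=4 exec 'JNZ 2'. After: A=2 B=1 C=6 D=0 ZF=0 PC=2
Step 12: PC=2 exec 'MOV C, 6'. After: A=2 B=1 C=6 D=0 ZF=0 PC=3
Step 13: PC=3 exec 'SUB A, 1'. After: A=1 B=1 C=6 D=0 ZF=0 PC=4
Step 14: PC=4 exec 'JNZ 2'. After: A=1 B=1 C=6 D=0 ZF=0 PC=2
Step 15: PC=2 exec 'MOV C, 6'. After: A=1 B=1 C=6 D=0 ZF=0 PC=3
Step 16: PC=3 exec 'SUB A, 1'. After: A=0 B=1 C=6 D=0 ZF=1 PC=4
Step 17: PC=4 exec 'JNZ 2'. After: A=0 B=1 C=6 D=0 ZF=1 PC=5
Step 18: PC=5 exec 'MOV D, 5'. After: A=0 B=1 C=6 D=5 ZF=1 PC=6
Step 19: PC=6 exec 'MOV D, 6'. After: A=0 B=1 C=6 D=6 ZF=1 PC=7
Step 20: PC=7 exec 'ADD C, 1'. After: A=0 B=1 C=7 D=6 ZF=0 PC=8
Step 21: PC=8 exec 'ADD D, 2'. After: A=0 B=1 C=7 D=8 ZF=0 PC=9
Step 22: PC=9 exec 'ADD D, 1'. After: A=0 B=1 C=7 D=9 ZF=0 PC=10
Step 23: PC=10 exec 'ADD B, 3'. After: A=0 B=4 C=7 D=9 ZF=0 PC=11
Step 24: PC=11 exec 'HALT'. After: A=0 B=4 C=7 D=9 ZF=0 PC=11 HALTED
Total instructions executed: 24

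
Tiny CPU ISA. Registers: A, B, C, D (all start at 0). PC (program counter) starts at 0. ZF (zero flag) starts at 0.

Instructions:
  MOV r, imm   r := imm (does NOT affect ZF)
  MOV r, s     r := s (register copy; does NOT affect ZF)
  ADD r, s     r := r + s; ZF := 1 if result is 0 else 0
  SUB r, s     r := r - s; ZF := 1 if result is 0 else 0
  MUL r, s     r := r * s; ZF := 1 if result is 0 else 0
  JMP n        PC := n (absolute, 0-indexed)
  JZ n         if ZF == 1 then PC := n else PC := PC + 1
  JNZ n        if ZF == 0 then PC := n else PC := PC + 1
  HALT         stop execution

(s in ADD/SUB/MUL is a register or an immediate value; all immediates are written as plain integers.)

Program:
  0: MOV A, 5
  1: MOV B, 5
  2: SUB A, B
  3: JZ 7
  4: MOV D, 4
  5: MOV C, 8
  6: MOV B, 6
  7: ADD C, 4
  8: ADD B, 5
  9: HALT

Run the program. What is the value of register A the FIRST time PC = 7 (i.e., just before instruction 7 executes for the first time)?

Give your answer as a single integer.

Step 1: PC=0 exec 'MOV A, 5'. After: A=5 B=0 C=0 D=0 ZF=0 PC=1
Step 2: PC=1 exec 'MOV B, 5'. After: A=5 B=5 C=0 D=0 ZF=0 PC=2
Step 3: PC=2 exec 'SUB A, B'. After: A=0 B=5 C=0 D=0 ZF=1 PC=3
Step 4: PC=3 exec 'JZ 7'. After: A=0 B=5 C=0 D=0 ZF=1 PC=7
First time PC=7: A=0

0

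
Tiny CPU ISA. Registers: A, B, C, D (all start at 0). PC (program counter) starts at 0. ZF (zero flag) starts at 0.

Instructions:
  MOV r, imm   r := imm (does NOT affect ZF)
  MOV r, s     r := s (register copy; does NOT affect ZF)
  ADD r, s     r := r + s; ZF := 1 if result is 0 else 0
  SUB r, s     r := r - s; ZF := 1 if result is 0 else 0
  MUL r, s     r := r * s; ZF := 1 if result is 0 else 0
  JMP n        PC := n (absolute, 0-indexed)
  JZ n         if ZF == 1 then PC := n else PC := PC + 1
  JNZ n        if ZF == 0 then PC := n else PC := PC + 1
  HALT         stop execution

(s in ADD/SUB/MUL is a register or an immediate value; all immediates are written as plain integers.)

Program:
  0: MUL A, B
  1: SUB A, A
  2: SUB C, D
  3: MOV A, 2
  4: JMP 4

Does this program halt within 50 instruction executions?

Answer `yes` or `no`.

Answer: no

Derivation:
Step 1: PC=0 exec 'MUL A, B'. After: A=0 B=0 C=0 D=0 ZF=1 PC=1
Step 2: PC=1 exec 'SUB A, A'. After: A=0 B=0 C=0 D=0 ZF=1 PC=2
Step 3: PC=2 exec 'SUB C, D'. After: A=0 B=0 C=0 D=0 ZF=1 PC=3
Step 4: PC=3 exec 'MOV A, 2'. After: A=2 B=0 C=0 D=0 ZF=1 PC=4
Step 5: PC=4 exec 'JMP 4'. After: A=2 B=0 C=0 D=0 ZF=1 PC=4
State after step 5 equals state after step 4: the program is in a cycle of length 1 and will never halt.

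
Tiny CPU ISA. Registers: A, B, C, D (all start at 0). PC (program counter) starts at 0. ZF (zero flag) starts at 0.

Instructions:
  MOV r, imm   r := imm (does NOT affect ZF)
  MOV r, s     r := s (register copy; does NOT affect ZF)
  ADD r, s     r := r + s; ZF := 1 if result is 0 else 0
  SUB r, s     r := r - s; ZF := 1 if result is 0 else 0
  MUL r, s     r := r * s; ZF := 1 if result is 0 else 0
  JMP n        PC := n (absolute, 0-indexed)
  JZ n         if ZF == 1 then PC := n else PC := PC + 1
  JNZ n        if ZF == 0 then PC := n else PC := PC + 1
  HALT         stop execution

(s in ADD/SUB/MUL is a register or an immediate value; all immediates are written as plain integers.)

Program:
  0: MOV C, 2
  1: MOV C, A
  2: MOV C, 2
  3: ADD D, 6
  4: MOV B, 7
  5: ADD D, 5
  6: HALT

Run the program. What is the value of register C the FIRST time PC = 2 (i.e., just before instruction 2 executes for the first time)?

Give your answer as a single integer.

Step 1: PC=0 exec 'MOV C, 2'. After: A=0 B=0 C=2 D=0 ZF=0 PC=1
Step 2: PC=1 exec 'MOV C, A'. After: A=0 B=0 C=0 D=0 ZF=0 PC=2
First time PC=2: C=0

0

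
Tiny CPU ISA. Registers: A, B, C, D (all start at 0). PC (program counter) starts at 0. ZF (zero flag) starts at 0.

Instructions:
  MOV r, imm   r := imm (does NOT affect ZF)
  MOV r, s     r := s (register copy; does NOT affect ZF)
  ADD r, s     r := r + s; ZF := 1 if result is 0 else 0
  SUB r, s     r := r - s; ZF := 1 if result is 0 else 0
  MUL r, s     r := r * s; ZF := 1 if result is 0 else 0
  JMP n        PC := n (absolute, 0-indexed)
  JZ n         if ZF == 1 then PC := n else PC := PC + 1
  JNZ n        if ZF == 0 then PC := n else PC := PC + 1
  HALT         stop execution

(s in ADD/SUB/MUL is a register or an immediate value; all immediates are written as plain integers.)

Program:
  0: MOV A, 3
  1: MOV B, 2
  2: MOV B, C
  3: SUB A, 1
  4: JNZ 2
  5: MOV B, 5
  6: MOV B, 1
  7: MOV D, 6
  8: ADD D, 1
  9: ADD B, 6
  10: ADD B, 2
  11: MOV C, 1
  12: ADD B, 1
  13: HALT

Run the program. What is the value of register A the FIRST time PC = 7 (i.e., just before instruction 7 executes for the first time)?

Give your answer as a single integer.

Step 1: PC=0 exec 'MOV A, 3'. After: A=3 B=0 C=0 D=0 ZF=0 PC=1
Step 2: PC=1 exec 'MOV B, 2'. After: A=3 B=2 C=0 D=0 ZF=0 PC=2
Step 3: PC=2 exec 'MOV B, C'. After: A=3 B=0 C=0 D=0 ZF=0 PC=3
Step 4: PC=3 exec 'SUB A, 1'. After: A=2 B=0 C=0 D=0 ZF=0 PC=4
Step 5: PC=4 exec 'JNZ 2'. After: A=2 B=0 C=0 D=0 ZF=0 PC=2
Step 6: PC=2 exec 'MOV B, C'. After: A=2 B=0 C=0 D=0 ZF=0 PC=3
Step 7: PC=3 exec 'SUB A, 1'. After: A=1 B=0 C=0 D=0 ZF=0 PC=4
Step 8: PC=4 exec 'JNZ 2'. After: A=1 B=0 C=0 D=0 ZF=0 PC=2
Step 9: PC=2 exec 'MOV B, C'. After: A=1 B=0 C=0 D=0 ZF=0 PC=3
Step 10: PC=3 exec 'SUB A, 1'. After: A=0 B=0 C=0 D=0 ZF=1 PC=4
Step 11: PC=4 exec 'JNZ 2'. After: A=0 B=0 C=0 D=0 ZF=1 PC=5
Step 12: PC=5 exec 'MOV B, 5'. After: A=0 B=5 C=0 D=0 ZF=1 PC=6
Step 13: PC=6 exec 'MOV B, 1'. After: A=0 B=1 C=0 D=0 ZF=1 PC=7
First time PC=7: A=0

0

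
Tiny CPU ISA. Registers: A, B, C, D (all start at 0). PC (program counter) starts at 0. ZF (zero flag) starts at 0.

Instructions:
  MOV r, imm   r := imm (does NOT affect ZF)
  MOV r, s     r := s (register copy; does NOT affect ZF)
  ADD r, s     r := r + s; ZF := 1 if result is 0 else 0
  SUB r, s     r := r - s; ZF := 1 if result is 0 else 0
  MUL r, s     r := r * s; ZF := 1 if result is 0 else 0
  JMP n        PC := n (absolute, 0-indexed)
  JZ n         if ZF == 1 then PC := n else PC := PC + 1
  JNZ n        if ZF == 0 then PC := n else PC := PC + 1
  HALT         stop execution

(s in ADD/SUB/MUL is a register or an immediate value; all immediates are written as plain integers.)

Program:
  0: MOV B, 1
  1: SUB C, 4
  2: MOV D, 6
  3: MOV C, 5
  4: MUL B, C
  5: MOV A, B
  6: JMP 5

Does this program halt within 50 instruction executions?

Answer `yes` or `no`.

Step 1: PC=0 exec 'MOV B, 1'. After: A=0 B=1 C=0 D=0 ZF=0 PC=1
Step 2: PC=1 exec 'SUB C, 4'. After: A=0 B=1 C=-4 D=0 ZF=0 PC=2
Step 3: PC=2 exec 'MOV D, 6'. After: A=0 B=1 C=-4 D=6 ZF=0 PC=3
Step 4: PC=3 exec 'MOV C, 5'. After: A=0 B=1 C=5 D=6 ZF=0 PC=4
Step 5: PC=4 exec 'MUL B, C'. After: A=0 B=5 C=5 D=6 ZF=0 PC=5
Step 6: PC=5 exec 'MOV A, B'. After: A=5 B=5 C=5 D=6 ZF=0 PC=6
Step 7: PC=6 exec 'JMP 5'. After: A=5 B=5 C=5 D=6 ZF=0 PC=5
Step 8: PC=5 exec 'MOV A, B'. After: A=5 B=5 C=5 D=6 ZF=0 PC=6
State after step 8 equals state after step 6: the program is in a cycle of length 2 and will never halt.

Answer: no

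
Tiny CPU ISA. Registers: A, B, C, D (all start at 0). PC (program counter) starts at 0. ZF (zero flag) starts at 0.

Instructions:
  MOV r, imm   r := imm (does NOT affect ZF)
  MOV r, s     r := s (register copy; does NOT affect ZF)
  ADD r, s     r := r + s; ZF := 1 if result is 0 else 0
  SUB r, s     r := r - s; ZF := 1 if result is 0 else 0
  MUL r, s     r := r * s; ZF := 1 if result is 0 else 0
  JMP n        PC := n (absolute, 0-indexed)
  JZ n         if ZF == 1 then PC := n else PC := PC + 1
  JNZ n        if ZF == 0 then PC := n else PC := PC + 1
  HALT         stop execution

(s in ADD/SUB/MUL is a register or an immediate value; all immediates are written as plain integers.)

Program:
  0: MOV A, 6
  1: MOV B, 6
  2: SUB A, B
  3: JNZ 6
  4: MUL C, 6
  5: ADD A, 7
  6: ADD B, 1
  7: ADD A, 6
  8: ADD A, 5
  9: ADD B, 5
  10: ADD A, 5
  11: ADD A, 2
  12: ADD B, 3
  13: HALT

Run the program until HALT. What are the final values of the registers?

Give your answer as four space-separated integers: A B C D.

Step 1: PC=0 exec 'MOV A, 6'. After: A=6 B=0 C=0 D=0 ZF=0 PC=1
Step 2: PC=1 exec 'MOV B, 6'. After: A=6 B=6 C=0 D=0 ZF=0 PC=2
Step 3: PC=2 exec 'SUB A, B'. After: A=0 B=6 C=0 D=0 ZF=1 PC=3
Step 4: PC=3 exec 'JNZ 6'. After: A=0 B=6 C=0 D=0 ZF=1 PC=4
Step 5: PC=4 exec 'MUL C, 6'. After: A=0 B=6 C=0 D=0 ZF=1 PC=5
Step 6: PC=5 exec 'ADD A, 7'. After: A=7 B=6 C=0 D=0 ZF=0 PC=6
Step 7: PC=6 exec 'ADD B, 1'. After: A=7 B=7 C=0 D=0 ZF=0 PC=7
Step 8: PC=7 exec 'ADD A, 6'. After: A=13 B=7 C=0 D=0 ZF=0 PC=8
Step 9: PC=8 exec 'ADD A, 5'. After: A=18 B=7 C=0 D=0 ZF=0 PC=9
Step 10: PC=9 exec 'ADD B, 5'. After: A=18 B=12 C=0 D=0 ZF=0 PC=10
Step 11: PC=10 exec 'ADD A, 5'. After: A=23 B=12 C=0 D=0 ZF=0 PC=11
Step 12: PC=11 exec 'ADD A, 2'. After: A=25 B=12 C=0 D=0 ZF=0 PC=12
Step 13: PC=12 exec 'ADD B, 3'. After: A=25 B=15 C=0 D=0 ZF=0 PC=13
Step 14: PC=13 exec 'HALT'. After: A=25 B=15 C=0 D=0 ZF=0 PC=13 HALTED

Answer: 25 15 0 0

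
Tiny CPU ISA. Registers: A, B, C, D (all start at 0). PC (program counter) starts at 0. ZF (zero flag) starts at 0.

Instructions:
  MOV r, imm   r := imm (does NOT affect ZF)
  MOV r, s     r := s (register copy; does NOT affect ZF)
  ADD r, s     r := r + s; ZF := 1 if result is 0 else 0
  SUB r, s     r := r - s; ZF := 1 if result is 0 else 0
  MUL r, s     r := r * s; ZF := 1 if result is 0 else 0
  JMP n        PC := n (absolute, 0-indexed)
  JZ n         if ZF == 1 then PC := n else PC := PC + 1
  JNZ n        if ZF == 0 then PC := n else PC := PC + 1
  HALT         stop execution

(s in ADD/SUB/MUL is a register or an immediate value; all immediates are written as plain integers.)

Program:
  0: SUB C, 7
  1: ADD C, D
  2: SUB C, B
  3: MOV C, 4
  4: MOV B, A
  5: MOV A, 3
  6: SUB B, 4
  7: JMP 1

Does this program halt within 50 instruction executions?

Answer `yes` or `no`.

Step 1: PC=0 exec 'SUB C, 7'. After: A=0 B=0 C=-7 D=0 ZF=0 PC=1
Step 2: PC=1 exec 'ADD C, D'. After: A=0 B=0 C=-7 D=0 ZF=0 PC=2
Step 3: PC=2 exec 'SUB C, B'. After: A=0 B=0 C=-7 D=0 ZF=0 PC=3
Step 4: PC=3 exec 'MOV C, 4'. After: A=0 B=0 C=4 D=0 ZF=0 PC=4
Step 5: PC=4 exec 'MOV B, A'. After: A=0 B=0 C=4 D=0 ZF=0 PC=5
Step 6: PC=5 exec 'MOV A, 3'. After: A=3 B=0 C=4 D=0 ZF=0 PC=6
Step 7: PC=6 exec 'SUB B, 4'. After: A=3 B=-4 C=4 D=0 ZF=0 PC=7
Step 8: PC=7 exec 'JMP 1'. After: A=3 B=-4 C=4 D=0 ZF=0 PC=1
Step 9: PC=1 exec 'ADD C, D'. After: A=3 B=-4 C=4 D=0 ZF=0 PC=2
Step 10: PC=2 exec 'SUB C, B'. After: A=3 B=-4 C=8 D=0 ZF=0 PC=3
Step 11: PC=3 exec 'MOV C, 4'. After: A=3 B=-4 C=4 D=0 ZF=0 PC=4
Step 12: PC=4 exec 'MOV B, A'. After: A=3 B=3 C=4 D=0 ZF=0 PC=5
Step 13: PC=5 exec 'MOV A, 3'. After: A=3 B=3 C=4 D=0 ZF=0 PC=6
Step 14: PC=6 exec 'SUB B, 4'. After: A=3 B=-1 C=4 D=0 ZF=0 PC=7
Step 15: PC=7 exec 'JMP 1'. After: A=3 B=-1 C=4 D=0 ZF=0 PC=1
Step 16: PC=1 exec 'ADD C, D'. After: A=3 B=-1 C=4 D=0 ZF=0 PC=2
Step 17: PC=2 exec 'SUB C, B'. After: A=3 B=-1 C=5 D=0 ZF=0 PC=3
Step 18: PC=3 exec 'MOV C, 4'. After: A=3 B=-1 C=4 D=0 ZF=0 PC=4
Step 19: PC=4 exec 'MOV B, A'. After: A=3 B=3 C=4 D=0 ZF=0 PC=5
State after step 19 equals state after step 12: the program is in a cycle of length 7 and will never halt.

Answer: no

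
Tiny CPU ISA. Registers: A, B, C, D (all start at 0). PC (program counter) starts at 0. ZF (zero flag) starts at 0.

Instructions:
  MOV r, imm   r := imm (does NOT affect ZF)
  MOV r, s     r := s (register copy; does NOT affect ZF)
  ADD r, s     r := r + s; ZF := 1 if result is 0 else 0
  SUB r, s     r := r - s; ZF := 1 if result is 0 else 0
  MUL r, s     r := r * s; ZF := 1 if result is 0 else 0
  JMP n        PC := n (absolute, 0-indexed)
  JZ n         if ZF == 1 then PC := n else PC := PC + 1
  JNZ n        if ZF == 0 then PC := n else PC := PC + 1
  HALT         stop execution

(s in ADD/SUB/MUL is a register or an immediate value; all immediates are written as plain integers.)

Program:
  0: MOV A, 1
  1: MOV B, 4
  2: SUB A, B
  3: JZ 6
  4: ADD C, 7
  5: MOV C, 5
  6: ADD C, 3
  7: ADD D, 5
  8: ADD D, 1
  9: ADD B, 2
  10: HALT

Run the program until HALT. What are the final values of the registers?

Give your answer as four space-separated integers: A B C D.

Step 1: PC=0 exec 'MOV A, 1'. After: A=1 B=0 C=0 D=0 ZF=0 PC=1
Step 2: PC=1 exec 'MOV B, 4'. After: A=1 B=4 C=0 D=0 ZF=0 PC=2
Step 3: PC=2 exec 'SUB A, B'. After: A=-3 B=4 C=0 D=0 ZF=0 PC=3
Step 4: PC=3 exec 'JZ 6'. After: A=-3 B=4 C=0 D=0 ZF=0 PC=4
Step 5: PC=4 exec 'ADD C, 7'. After: A=-3 B=4 C=7 D=0 ZF=0 PC=5
Step 6: PC=5 exec 'MOV C, 5'. After: A=-3 B=4 C=5 D=0 ZF=0 PC=6
Step 7: PC=6 exec 'ADD C, 3'. After: A=-3 B=4 C=8 D=0 ZF=0 PC=7
Step 8: PC=7 exec 'ADD D, 5'. After: A=-3 B=4 C=8 D=5 ZF=0 PC=8
Step 9: PC=8 exec 'ADD D, 1'. After: A=-3 B=4 C=8 D=6 ZF=0 PC=9
Step 10: PC=9 exec 'ADD B, 2'. After: A=-3 B=6 C=8 D=6 ZF=0 PC=10
Step 11: PC=10 exec 'HALT'. After: A=-3 B=6 C=8 D=6 ZF=0 PC=10 HALTED

Answer: -3 6 8 6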